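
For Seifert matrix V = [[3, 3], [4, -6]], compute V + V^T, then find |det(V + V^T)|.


Step 1: Form V + V^T where V = [[3, 3], [4, -6]]
  V^T = [[3, 4], [3, -6]]
  V + V^T = [[6, 7], [7, -12]]
Step 2: det(V + V^T) = 6*(-12) - 7*7
  = -72 - 49 = -121
Step 3: Knot determinant = |det(V + V^T)| = |-121| = 121

121


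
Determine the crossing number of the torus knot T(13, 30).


For a torus knot T(p, q) with gcd(p,q)=1,
the crossing number is min(p*(q-1), q*(p-1)).
p*(q-1) = 13*29 = 377
q*(p-1) = 30*12 = 360
min(377, 360) = 360

360


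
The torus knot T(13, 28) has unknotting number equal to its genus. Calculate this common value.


For a torus knot T(p,q), both the unknotting number and genus equal (p-1)(q-1)/2.
= (13-1)(28-1)/2
= 12*27/2
= 324/2 = 162

162


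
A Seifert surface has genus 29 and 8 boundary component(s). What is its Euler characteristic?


chi = 2 - 2g - b
= 2 - 2*29 - 8
= 2 - 58 - 8 = -64

-64


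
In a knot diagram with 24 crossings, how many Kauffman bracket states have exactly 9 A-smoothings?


We choose which 9 of 24 crossings get A-smoothings.
C(24, 9) = 24! / (9! * 15!)
= 1307504

1307504


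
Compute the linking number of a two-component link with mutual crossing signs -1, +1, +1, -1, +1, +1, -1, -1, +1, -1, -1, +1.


Step 1: Count positive crossings: 6
Step 2: Count negative crossings: 6
Step 3: Sum of signs = 6 - 6 = 0
Step 4: Linking number = sum/2 = 0/2 = 0

0


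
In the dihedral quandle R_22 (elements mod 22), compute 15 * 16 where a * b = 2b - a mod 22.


15 * 16 = 2*16 - 15 mod 22
= 32 - 15 mod 22
= 17 mod 22 = 17

17


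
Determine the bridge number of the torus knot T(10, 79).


The bridge number of T(p,q) is min(p,q).
min(10, 79) = 10

10


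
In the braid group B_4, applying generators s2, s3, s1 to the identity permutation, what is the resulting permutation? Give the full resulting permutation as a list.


Starting with identity [1, 2, 3, 4].
Apply generators in sequence:
  After s2: [1, 3, 2, 4]
  After s3: [1, 3, 4, 2]
  After s1: [3, 1, 4, 2]
Final permutation: [3, 1, 4, 2]

[3, 1, 4, 2]


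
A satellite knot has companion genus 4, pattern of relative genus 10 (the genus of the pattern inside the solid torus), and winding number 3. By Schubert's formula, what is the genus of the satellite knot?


Schubert: g(satellite) = g_rel(pattern) + |winding| * g(companion),
where g_rel(pattern) is the genus of the pattern relative to the solid torus.
= 10 + 3 * 4
= 10 + 12 = 22

22


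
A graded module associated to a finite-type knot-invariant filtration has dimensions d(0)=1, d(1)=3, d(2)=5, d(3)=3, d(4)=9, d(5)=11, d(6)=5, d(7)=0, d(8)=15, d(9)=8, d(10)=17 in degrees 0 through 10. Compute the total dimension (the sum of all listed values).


Total dimension = d(0) + d(1) + ... + d(10)
= 1 + 3 + 5 + 3 + 9 + 11 + 5 + 0 + 15 + 8 + 17
= 77

77


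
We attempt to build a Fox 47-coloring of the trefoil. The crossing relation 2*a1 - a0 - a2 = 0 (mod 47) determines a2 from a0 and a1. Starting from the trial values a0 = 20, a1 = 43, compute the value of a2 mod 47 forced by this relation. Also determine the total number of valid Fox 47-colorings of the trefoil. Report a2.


Step 1: Apply the given crossing relation 2*a1 - a0 - a2 = 0 (mod 47).
  a2 = 2*a1 - a0 mod 47
  a2 = 2*43 - 20 mod 47
  a2 = 86 - 20 mod 47
  a2 = 66 mod 47 = 19
Step 2: The trefoil has determinant 3.
  Number of Fox p-colorings (p prime) is p^2 if p = 3, else p.
  Since 47 does not divide 3, only trivial (constant) colorings exist.
  (So the trial a0 = 20, a1 = 43 with a0 != a1 does NOT extend to a valid coloring of the whole trefoil: the other two crossing relations require 3*(a1 - a0) = 0 (mod 47), which fails.)
  Total colorings = 47
Step 3: a2 = 19, total Fox 47-colorings = 47

19


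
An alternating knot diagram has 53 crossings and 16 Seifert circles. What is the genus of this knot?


For alternating knots, g = (c - s + 1)/2.
= (53 - 16 + 1)/2
= 38/2 = 19

19


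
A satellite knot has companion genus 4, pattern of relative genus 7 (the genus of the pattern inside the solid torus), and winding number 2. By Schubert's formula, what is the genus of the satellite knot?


Schubert: g(satellite) = g_rel(pattern) + |winding| * g(companion),
where g_rel(pattern) is the genus of the pattern relative to the solid torus.
= 7 + 2 * 4
= 7 + 8 = 15

15


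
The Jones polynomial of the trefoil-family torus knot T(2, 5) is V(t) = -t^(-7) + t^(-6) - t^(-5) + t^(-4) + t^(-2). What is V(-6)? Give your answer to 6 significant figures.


Substituting t = -6 into V(t) = -t^(-7) + t^(-6) - t^(-5) + t^(-4) + t^(-2):
  (-)t^(-7) = 3.57225e-06
  (+)t^(-6) = 2.14335e-05
  (-)t^(-5) = 0.000128601
  (+)t^(-4) = 0.000771605
  (+)t^(-2) = 0.0277778
Sum = (3.57225e-06) + (2.14335e-05) + (0.000128601) + (0.000771605) + (0.0277778)
= 0.02870298925
Rounded to 6 significant figures: 0.028703

0.028703


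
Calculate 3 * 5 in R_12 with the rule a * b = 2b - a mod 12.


3 * 5 = 2*5 - 3 mod 12
= 10 - 3 mod 12
= 7 mod 12 = 7

7


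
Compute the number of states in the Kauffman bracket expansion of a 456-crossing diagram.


Each crossing contributes 2 choices (A-smoothing or B-smoothing).
Total states = 2^456 = 186070713419675363980626894819329160794532188335953423432061490990243657757029868371504908982723472783555205531204141550984858016925351936

186070713419675363980626894819329160794532188335953423432061490990243657757029868371504908982723472783555205531204141550984858016925351936


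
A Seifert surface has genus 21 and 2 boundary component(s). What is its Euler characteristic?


chi = 2 - 2g - b
= 2 - 2*21 - 2
= 2 - 42 - 2 = -42

-42


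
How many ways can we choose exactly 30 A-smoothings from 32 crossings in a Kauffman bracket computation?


We choose which 30 of 32 crossings get A-smoothings.
C(32, 30) = 32! / (30! * 2!)
= 496

496


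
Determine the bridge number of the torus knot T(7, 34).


The bridge number of T(p,q) is min(p,q).
min(7, 34) = 7

7


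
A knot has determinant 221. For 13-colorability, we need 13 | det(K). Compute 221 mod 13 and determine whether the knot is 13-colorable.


Step 1: A knot is p-colorable if and only if p divides its determinant.
Step 2: Compute 221 mod 13.
221 = 17 * 13 + 0
Step 3: 221 mod 13 = 0
Step 4: The knot is 13-colorable: yes

0


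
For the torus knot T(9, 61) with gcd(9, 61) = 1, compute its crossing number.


For a torus knot T(p, q) with gcd(p,q)=1,
the crossing number is min(p*(q-1), q*(p-1)).
p*(q-1) = 9*60 = 540
q*(p-1) = 61*8 = 488
min(540, 488) = 488

488


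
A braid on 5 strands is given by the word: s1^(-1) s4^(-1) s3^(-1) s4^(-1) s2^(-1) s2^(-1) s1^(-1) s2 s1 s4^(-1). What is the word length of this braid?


The word length counts the number of generators (including inverses).
Listing each generator: s1^(-1), s4^(-1), s3^(-1), s4^(-1), s2^(-1), s2^(-1), s1^(-1), s2, s1, s4^(-1)
There are 10 generators in this braid word.

10


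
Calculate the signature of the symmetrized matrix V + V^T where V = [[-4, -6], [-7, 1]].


Step 1: V + V^T = [[-8, -13], [-13, 2]]
Step 2: trace = -6, det = -185
Step 3: Discriminant = (-6)^2 - 4*(-185) = 776
Step 4: Eigenvalues: 10.9284, -16.9284
Step 5: Signature = (# positive eigenvalues) - (# negative eigenvalues) = 0

0


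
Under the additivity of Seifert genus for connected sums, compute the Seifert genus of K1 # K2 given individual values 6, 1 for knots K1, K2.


The Seifert genus is additive under connected sum.
Seifert genus(K1 # K2) = (6) + (1)
= 7

7


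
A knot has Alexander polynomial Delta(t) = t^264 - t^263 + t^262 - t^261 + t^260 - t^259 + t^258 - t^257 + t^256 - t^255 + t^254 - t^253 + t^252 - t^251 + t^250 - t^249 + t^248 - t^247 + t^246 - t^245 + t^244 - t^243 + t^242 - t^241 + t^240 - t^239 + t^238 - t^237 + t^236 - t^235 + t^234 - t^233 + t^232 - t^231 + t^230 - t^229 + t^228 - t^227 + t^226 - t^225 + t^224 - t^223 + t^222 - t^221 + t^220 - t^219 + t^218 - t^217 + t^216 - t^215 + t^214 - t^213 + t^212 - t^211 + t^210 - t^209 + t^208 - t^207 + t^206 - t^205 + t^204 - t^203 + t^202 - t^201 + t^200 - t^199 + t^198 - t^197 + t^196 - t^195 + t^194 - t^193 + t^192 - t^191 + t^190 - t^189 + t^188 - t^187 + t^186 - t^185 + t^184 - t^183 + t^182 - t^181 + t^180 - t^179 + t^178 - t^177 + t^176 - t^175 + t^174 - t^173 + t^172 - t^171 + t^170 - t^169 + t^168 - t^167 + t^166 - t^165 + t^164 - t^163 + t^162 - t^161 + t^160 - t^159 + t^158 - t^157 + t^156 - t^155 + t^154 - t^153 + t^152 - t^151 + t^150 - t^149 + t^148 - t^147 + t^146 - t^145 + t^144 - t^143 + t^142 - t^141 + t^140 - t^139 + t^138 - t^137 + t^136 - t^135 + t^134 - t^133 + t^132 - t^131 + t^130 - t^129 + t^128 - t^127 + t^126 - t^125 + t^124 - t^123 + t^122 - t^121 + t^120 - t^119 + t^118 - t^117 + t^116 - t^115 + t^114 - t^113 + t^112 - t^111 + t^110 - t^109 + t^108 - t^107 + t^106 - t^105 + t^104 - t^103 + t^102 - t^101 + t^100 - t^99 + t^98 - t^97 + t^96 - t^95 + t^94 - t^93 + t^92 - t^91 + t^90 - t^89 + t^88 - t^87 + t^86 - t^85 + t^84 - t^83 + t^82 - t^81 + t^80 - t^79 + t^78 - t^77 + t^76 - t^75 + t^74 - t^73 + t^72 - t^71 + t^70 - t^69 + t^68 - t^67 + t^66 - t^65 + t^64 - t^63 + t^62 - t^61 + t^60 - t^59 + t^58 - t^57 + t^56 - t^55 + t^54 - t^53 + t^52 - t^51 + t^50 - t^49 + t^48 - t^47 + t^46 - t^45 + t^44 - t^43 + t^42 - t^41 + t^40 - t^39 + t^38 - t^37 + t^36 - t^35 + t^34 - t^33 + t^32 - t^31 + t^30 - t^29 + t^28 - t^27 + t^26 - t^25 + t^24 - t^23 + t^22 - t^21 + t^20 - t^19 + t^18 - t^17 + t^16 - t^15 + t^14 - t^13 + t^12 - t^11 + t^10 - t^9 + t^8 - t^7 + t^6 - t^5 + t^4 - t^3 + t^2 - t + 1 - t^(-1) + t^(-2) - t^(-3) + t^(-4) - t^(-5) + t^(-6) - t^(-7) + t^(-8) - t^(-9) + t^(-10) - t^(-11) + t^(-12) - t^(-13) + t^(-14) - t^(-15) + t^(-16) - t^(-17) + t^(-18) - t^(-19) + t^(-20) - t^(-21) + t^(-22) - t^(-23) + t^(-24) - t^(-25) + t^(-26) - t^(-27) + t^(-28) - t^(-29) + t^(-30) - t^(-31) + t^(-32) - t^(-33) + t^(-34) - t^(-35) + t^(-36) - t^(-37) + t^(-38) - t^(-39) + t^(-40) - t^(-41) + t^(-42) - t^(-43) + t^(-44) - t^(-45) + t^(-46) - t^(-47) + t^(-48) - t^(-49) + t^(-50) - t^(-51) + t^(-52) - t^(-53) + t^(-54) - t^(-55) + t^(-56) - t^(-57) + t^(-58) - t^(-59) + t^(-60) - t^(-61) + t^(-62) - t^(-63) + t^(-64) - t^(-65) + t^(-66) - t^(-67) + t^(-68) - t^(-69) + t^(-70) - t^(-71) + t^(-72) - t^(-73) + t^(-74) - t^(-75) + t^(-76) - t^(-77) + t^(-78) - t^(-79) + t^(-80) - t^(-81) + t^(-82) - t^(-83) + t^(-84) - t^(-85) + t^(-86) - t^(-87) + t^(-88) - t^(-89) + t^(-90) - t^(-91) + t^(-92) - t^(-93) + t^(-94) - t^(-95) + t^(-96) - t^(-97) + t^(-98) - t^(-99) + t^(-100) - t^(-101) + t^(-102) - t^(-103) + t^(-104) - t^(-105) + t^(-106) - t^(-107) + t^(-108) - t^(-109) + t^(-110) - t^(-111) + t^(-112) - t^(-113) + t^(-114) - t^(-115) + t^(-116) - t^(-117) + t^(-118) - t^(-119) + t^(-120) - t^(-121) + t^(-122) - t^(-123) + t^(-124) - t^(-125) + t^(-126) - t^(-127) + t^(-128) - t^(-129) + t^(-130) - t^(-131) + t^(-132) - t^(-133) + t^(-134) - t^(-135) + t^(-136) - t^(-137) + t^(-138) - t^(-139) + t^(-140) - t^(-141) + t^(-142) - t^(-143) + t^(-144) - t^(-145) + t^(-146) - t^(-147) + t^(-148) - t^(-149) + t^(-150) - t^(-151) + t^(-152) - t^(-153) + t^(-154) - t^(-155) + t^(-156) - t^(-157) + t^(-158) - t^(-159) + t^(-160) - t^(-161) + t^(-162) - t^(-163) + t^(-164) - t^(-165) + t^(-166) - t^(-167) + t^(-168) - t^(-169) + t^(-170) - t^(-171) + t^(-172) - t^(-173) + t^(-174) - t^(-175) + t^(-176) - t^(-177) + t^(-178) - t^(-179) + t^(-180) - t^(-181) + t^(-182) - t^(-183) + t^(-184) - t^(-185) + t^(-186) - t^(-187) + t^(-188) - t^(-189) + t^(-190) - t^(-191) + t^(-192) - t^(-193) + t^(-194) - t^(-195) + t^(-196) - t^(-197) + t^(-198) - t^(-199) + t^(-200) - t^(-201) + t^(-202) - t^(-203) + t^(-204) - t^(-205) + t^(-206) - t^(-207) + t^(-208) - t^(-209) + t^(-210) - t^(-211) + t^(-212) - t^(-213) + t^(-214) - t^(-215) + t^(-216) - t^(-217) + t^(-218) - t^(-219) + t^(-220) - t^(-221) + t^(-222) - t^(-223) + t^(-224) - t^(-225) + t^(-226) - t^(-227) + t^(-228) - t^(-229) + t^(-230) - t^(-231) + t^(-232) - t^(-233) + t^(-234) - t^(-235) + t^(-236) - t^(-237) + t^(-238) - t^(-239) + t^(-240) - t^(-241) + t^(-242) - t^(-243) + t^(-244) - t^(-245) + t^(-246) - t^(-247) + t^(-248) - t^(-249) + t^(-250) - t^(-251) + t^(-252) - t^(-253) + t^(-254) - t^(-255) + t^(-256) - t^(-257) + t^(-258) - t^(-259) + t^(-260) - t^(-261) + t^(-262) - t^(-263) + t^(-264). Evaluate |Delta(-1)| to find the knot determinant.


Step 1: The polynomial has 529 terms with alternating signs, exponents from 264 down to -264.
Step 2: Substitute t = -1. The i-th term has coefficient (-1)^i and exponent (m-i),
  so its value is (-1)^i * (-1)^(m-i) = (-1)^m = 1 for every i.
Step 3: All 529 terms equal 1, so Delta(-1) = 529 * (1) = 529
Step 4: |Delta(-1)| = 529

529


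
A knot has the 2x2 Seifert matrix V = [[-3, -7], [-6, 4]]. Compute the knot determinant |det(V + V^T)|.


Step 1: Form V + V^T where V = [[-3, -7], [-6, 4]]
  V^T = [[-3, -6], [-7, 4]]
  V + V^T = [[-6, -13], [-13, 8]]
Step 2: det(V + V^T) = (-6)*8 - (-13)*(-13)
  = -48 - 169 = -217
Step 3: Knot determinant = |det(V + V^T)| = |-217| = 217

217


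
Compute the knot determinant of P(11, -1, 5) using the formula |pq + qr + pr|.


Step 1: Compute pq + qr + pr.
pq = 11*(-1) = -11
qr = (-1)*5 = -5
pr = 11*5 = 55
pq + qr + pr = -11 + (-5) + 55 = 39
Step 2: Take absolute value.
det(P(11,-1,5)) = |39| = 39

39


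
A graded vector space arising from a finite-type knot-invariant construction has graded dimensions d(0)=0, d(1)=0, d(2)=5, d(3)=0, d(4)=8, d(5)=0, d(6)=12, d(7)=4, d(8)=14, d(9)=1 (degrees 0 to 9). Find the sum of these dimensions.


Total dimension = d(0) + d(1) + ... + d(9)
= 0 + 0 + 5 + 0 + 8 + 0 + 12 + 4 + 14 + 1
= 44

44


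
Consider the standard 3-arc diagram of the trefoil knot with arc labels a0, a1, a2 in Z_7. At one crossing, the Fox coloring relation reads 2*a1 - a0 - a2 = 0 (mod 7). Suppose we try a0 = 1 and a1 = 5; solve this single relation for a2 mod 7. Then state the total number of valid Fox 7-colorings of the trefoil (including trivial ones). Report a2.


Step 1: Apply the given crossing relation 2*a1 - a0 - a2 = 0 (mod 7).
  a2 = 2*a1 - a0 mod 7
  a2 = 2*5 - 1 mod 7
  a2 = 10 - 1 mod 7
  a2 = 9 mod 7 = 2
Step 2: The trefoil has determinant 3.
  Number of Fox p-colorings (p prime) is p^2 if p = 3, else p.
  Since 7 does not divide 3, only trivial (constant) colorings exist.
  (So the trial a0 = 1, a1 = 5 with a0 != a1 does NOT extend to a valid coloring of the whole trefoil: the other two crossing relations require 3*(a1 - a0) = 0 (mod 7), which fails.)
  Total colorings = 7
Step 3: a2 = 2, total Fox 7-colorings = 7

2


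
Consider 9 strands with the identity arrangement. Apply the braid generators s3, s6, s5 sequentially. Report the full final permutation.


Starting with identity [1, 2, 3, 4, 5, 6, 7, 8, 9].
Apply generators in sequence:
  After s3: [1, 2, 4, 3, 5, 6, 7, 8, 9]
  After s6: [1, 2, 4, 3, 5, 7, 6, 8, 9]
  After s5: [1, 2, 4, 3, 7, 5, 6, 8, 9]
Final permutation: [1, 2, 4, 3, 7, 5, 6, 8, 9]

[1, 2, 4, 3, 7, 5, 6, 8, 9]


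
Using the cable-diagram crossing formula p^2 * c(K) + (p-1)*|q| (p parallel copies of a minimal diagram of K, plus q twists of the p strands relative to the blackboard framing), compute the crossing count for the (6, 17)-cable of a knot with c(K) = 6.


Step 1: Each of the c(K) crossings of the companion diagram becomes p*p = p^2 crossings among the p parallel strands, and each of the |q| twists s_1 s_2 ... s_(p-1) adds (p-1) crossings.
  Crossings = p^2 * c(K) + (p-1)*|q|
Step 2: = 6^2 * 6 + (6-1)*17
Step 3: = 36*6 + 5*17
Step 4: = 216 + 85 = 301

301


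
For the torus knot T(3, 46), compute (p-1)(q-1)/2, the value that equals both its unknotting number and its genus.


For a torus knot T(p,q), both the unknotting number and genus equal (p-1)(q-1)/2.
= (3-1)(46-1)/2
= 2*45/2
= 90/2 = 45

45


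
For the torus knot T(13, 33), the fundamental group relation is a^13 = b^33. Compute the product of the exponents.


The relation is a^13 = b^33.
Product of exponents = 13 * 33
= 429

429


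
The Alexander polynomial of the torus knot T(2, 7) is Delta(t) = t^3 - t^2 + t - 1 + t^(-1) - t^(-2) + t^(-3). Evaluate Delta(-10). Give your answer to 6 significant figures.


Substituting t = -10 into Delta(t) = t^3 - t^2 + t - 1 + t^(-1) - t^(-2) + t^(-3):
Term values: (-1000) + (-100) + (-10) + (-1) + (-0.1) + (-0.01) + (-0.001)
Sum = -1111.111
Rounded to 6 significant figures: -1111.11

-1111.11


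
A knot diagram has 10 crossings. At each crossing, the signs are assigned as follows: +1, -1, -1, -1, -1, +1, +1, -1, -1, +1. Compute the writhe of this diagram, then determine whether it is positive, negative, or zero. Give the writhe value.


Step 1: Count positive crossings (+1).
Positive crossings: 4
Step 2: Count negative crossings (-1).
Negative crossings: 6
Step 3: Writhe = (positive) - (negative)
w = 4 - 6 = -2
Step 4: |w| = 2, and w is negative

-2


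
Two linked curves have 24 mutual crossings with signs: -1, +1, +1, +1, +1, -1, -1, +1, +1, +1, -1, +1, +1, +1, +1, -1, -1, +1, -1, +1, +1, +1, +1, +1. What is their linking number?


Step 1: Count positive crossings: 17
Step 2: Count negative crossings: 7
Step 3: Sum of signs = 17 - 7 = 10
Step 4: Linking number = sum/2 = 10/2 = 5

5


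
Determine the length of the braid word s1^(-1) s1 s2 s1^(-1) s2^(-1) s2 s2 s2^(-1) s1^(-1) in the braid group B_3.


The word length counts the number of generators (including inverses).
Listing each generator: s1^(-1), s1, s2, s1^(-1), s2^(-1), s2, s2, s2^(-1), s1^(-1)
There are 9 generators in this braid word.

9


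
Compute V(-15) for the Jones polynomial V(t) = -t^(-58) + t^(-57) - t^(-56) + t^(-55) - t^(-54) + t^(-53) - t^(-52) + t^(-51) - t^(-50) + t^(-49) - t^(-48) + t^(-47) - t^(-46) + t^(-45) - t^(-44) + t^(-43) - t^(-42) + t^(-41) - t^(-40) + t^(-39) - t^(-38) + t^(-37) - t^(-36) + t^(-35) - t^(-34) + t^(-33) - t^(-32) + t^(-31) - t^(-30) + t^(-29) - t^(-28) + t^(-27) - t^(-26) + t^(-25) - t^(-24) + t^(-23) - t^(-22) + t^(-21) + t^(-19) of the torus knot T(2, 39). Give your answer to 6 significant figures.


Substituting t = -15 into V(t) = -t^(-58) + t^(-57) - t^(-56) + t^(-55) - t^(-54) + t^(-53) - t^(-52) + t^(-51) - t^(-50) + t^(-49) - t^(-48) + t^(-47) - t^(-46) + t^(-45) - t^(-44) + t^(-43) - t^(-42) + t^(-41) - t^(-40) + t^(-39) - t^(-38) + t^(-37) - t^(-36) + t^(-35) - t^(-34) + t^(-33) - t^(-32) + t^(-31) - t^(-30) + t^(-29) - t^(-28) + t^(-27) - t^(-26) + t^(-25) - t^(-24) + t^(-23) - t^(-22) + t^(-21) + t^(-19):
  (-)t^(-58) = -6.11937e-69
  (+)t^(-57) = -9.17906e-68
  (-)t^(-56) = -1.37686e-66
  (+)t^(-55) = -2.06529e-65
  (-)t^(-54) = -3.09793e-64
  (+)t^(-53) = -4.6469e-63
  (-)t^(-52) = -6.97035e-62
  (+)t^(-51) = -1.04555e-60
  (-)t^(-50) = -1.56833e-59
  (+)t^(-49) = -2.35249e-58
  (-)t^(-48) = -3.52874e-57
  (+)t^(-47) = -5.29311e-56
  (-)t^(-46) = -7.93966e-55
  (+)t^(-45) = -1.19095e-53
  (-)t^(-44) = -1.78642e-52
  (+)t^(-43) = -2.67964e-51
  (-)t^(-42) = -4.01945e-50
  (+)t^(-41) = -6.02918e-49
  (-)t^(-40) = -9.04377e-48
  (+)t^(-39) = -1.35657e-46
  (-)t^(-38) = -2.03485e-45
  (+)t^(-37) = -3.05227e-44
  (-)t^(-36) = -4.57841e-43
  (+)t^(-35) = -6.86761e-42
  (-)t^(-34) = -1.03014e-40
  (+)t^(-33) = -1.54521e-39
  (-)t^(-32) = -2.31782e-38
  (+)t^(-31) = -3.47673e-37
  (-)t^(-30) = -5.2151e-36
  (+)t^(-29) = -7.82264e-35
  (-)t^(-28) = -1.1734e-33
  (+)t^(-27) = -1.76009e-32
  (-)t^(-26) = -2.64014e-31
  (+)t^(-25) = -3.96021e-30
  (-)t^(-24) = -5.94032e-29
  (+)t^(-23) = -8.91048e-28
  (-)t^(-22) = -1.33657e-26
  (+)t^(-21) = -2.00486e-25
  (+)t^(-19) = -4.51093e-23
Sum = (-6.11937e-69) + (-9.17906e-68) + (-1.37686e-66) + (-2.06529e-65) + (-3.09793e-64) + (-4.6469e-63) + (-6.97035e-62) + (-1.04555e-60) + (-1.56833e-59) + (-2.35249e-58) + (-3.52874e-57) + (-5.29311e-56) + (-7.93966e-55) + (-1.19095e-53) + (-1.78642e-52) + (-2.67964e-51) + (-4.01945e-50) + (-6.02918e-49) + (-9.04377e-48) + (-1.35657e-46) + (-2.03485e-45) + (-3.05227e-44) + (-4.57841e-43) + (-6.86761e-42) + (-1.03014e-40) + (-1.54521e-39) + (-2.31782e-38) + (-3.47673e-37) + (-5.2151e-36) + (-7.82264e-35) + (-1.1734e-33) + (-1.76009e-32) + (-2.64014e-31) + (-3.96021e-30) + (-5.94032e-29) + (-8.91048e-28) + (-1.33657e-26) + (-2.00486e-25) + (-4.51093e-23)
= -4.532410516e-23
Rounded to 6 significant figures: -4.53241e-23

-4.53241e-23


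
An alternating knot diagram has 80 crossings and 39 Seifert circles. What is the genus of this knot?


For alternating knots, g = (c - s + 1)/2.
= (80 - 39 + 1)/2
= 42/2 = 21

21


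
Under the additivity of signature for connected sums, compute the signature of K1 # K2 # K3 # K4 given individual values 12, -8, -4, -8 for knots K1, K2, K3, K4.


The signature is additive under connected sum.
signature(K1 # K2 # K3 # K4) = (12) + (-8) + (-4) + (-8)
= -8

-8


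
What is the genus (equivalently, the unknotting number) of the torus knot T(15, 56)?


For a torus knot T(p,q), both the unknotting number and genus equal (p-1)(q-1)/2.
= (15-1)(56-1)/2
= 14*55/2
= 770/2 = 385

385


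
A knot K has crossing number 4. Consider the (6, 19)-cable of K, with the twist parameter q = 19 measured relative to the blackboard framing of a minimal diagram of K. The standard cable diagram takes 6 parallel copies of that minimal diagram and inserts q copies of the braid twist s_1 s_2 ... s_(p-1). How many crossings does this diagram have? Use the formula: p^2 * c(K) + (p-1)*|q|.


Step 1: Each of the c(K) crossings of the companion diagram becomes p*p = p^2 crossings among the p parallel strands, and each of the |q| twists s_1 s_2 ... s_(p-1) adds (p-1) crossings.
  Crossings = p^2 * c(K) + (p-1)*|q|
Step 2: = 6^2 * 4 + (6-1)*19
Step 3: = 36*4 + 5*19
Step 4: = 144 + 95 = 239

239


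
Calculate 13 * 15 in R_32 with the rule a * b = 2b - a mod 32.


13 * 15 = 2*15 - 13 mod 32
= 30 - 13 mod 32
= 17 mod 32 = 17

17


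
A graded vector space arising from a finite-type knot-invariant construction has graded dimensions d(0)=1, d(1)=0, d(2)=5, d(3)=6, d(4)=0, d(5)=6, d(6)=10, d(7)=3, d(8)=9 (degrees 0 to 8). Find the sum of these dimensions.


Total dimension = d(0) + d(1) + ... + d(8)
= 1 + 0 + 5 + 6 + 0 + 6 + 10 + 3 + 9
= 40

40


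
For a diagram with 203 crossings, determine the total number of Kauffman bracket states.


Each crossing contributes 2 choices (A-smoothing or B-smoothing).
Total states = 2^203 = 12855504354071922204335696738729300820177623950262342682411008

12855504354071922204335696738729300820177623950262342682411008


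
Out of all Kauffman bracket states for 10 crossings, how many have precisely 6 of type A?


We choose which 6 of 10 crossings get A-smoothings.
C(10, 6) = 10! / (6! * 4!)
= 210

210


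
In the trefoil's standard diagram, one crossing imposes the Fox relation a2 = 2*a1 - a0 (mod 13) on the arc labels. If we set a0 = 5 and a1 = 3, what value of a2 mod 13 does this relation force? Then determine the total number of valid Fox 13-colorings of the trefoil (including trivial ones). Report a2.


Step 1: Apply the given crossing relation 2*a1 - a0 - a2 = 0 (mod 13).
  a2 = 2*a1 - a0 mod 13
  a2 = 2*3 - 5 mod 13
  a2 = 6 - 5 mod 13
  a2 = 1 mod 13 = 1
Step 2: The trefoil has determinant 3.
  Number of Fox p-colorings (p prime) is p^2 if p = 3, else p.
  Since 13 does not divide 3, only trivial (constant) colorings exist.
  (So the trial a0 = 5, a1 = 3 with a0 != a1 does NOT extend to a valid coloring of the whole trefoil: the other two crossing relations require 3*(a1 - a0) = 0 (mod 13), which fails.)
  Total colorings = 13
Step 3: a2 = 1, total Fox 13-colorings = 13

1


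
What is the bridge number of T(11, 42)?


The bridge number of T(p,q) is min(p,q).
min(11, 42) = 11

11


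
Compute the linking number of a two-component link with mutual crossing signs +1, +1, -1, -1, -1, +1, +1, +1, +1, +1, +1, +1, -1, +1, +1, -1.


Step 1: Count positive crossings: 11
Step 2: Count negative crossings: 5
Step 3: Sum of signs = 11 - 5 = 6
Step 4: Linking number = sum/2 = 6/2 = 3

3


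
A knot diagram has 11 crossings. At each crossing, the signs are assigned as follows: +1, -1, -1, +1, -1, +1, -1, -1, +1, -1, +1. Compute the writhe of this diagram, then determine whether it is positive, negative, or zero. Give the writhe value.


Step 1: Count positive crossings (+1).
Positive crossings: 5
Step 2: Count negative crossings (-1).
Negative crossings: 6
Step 3: Writhe = (positive) - (negative)
w = 5 - 6 = -1
Step 4: |w| = 1, and w is negative

-1


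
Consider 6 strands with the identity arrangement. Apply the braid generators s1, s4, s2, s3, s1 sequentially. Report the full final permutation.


Starting with identity [1, 2, 3, 4, 5, 6].
Apply generators in sequence:
  After s1: [2, 1, 3, 4, 5, 6]
  After s4: [2, 1, 3, 5, 4, 6]
  After s2: [2, 3, 1, 5, 4, 6]
  After s3: [2, 3, 5, 1, 4, 6]
  After s1: [3, 2, 5, 1, 4, 6]
Final permutation: [3, 2, 5, 1, 4, 6]

[3, 2, 5, 1, 4, 6]


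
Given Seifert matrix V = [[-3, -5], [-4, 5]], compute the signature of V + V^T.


Step 1: V + V^T = [[-6, -9], [-9, 10]]
Step 2: trace = 4, det = -141
Step 3: Discriminant = 4^2 - 4*(-141) = 580
Step 4: Eigenvalues: 14.0416, -10.0416
Step 5: Signature = (# positive eigenvalues) - (# negative eigenvalues) = 0

0


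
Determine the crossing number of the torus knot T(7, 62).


For a torus knot T(p, q) with gcd(p,q)=1,
the crossing number is min(p*(q-1), q*(p-1)).
p*(q-1) = 7*61 = 427
q*(p-1) = 62*6 = 372
min(427, 372) = 372

372


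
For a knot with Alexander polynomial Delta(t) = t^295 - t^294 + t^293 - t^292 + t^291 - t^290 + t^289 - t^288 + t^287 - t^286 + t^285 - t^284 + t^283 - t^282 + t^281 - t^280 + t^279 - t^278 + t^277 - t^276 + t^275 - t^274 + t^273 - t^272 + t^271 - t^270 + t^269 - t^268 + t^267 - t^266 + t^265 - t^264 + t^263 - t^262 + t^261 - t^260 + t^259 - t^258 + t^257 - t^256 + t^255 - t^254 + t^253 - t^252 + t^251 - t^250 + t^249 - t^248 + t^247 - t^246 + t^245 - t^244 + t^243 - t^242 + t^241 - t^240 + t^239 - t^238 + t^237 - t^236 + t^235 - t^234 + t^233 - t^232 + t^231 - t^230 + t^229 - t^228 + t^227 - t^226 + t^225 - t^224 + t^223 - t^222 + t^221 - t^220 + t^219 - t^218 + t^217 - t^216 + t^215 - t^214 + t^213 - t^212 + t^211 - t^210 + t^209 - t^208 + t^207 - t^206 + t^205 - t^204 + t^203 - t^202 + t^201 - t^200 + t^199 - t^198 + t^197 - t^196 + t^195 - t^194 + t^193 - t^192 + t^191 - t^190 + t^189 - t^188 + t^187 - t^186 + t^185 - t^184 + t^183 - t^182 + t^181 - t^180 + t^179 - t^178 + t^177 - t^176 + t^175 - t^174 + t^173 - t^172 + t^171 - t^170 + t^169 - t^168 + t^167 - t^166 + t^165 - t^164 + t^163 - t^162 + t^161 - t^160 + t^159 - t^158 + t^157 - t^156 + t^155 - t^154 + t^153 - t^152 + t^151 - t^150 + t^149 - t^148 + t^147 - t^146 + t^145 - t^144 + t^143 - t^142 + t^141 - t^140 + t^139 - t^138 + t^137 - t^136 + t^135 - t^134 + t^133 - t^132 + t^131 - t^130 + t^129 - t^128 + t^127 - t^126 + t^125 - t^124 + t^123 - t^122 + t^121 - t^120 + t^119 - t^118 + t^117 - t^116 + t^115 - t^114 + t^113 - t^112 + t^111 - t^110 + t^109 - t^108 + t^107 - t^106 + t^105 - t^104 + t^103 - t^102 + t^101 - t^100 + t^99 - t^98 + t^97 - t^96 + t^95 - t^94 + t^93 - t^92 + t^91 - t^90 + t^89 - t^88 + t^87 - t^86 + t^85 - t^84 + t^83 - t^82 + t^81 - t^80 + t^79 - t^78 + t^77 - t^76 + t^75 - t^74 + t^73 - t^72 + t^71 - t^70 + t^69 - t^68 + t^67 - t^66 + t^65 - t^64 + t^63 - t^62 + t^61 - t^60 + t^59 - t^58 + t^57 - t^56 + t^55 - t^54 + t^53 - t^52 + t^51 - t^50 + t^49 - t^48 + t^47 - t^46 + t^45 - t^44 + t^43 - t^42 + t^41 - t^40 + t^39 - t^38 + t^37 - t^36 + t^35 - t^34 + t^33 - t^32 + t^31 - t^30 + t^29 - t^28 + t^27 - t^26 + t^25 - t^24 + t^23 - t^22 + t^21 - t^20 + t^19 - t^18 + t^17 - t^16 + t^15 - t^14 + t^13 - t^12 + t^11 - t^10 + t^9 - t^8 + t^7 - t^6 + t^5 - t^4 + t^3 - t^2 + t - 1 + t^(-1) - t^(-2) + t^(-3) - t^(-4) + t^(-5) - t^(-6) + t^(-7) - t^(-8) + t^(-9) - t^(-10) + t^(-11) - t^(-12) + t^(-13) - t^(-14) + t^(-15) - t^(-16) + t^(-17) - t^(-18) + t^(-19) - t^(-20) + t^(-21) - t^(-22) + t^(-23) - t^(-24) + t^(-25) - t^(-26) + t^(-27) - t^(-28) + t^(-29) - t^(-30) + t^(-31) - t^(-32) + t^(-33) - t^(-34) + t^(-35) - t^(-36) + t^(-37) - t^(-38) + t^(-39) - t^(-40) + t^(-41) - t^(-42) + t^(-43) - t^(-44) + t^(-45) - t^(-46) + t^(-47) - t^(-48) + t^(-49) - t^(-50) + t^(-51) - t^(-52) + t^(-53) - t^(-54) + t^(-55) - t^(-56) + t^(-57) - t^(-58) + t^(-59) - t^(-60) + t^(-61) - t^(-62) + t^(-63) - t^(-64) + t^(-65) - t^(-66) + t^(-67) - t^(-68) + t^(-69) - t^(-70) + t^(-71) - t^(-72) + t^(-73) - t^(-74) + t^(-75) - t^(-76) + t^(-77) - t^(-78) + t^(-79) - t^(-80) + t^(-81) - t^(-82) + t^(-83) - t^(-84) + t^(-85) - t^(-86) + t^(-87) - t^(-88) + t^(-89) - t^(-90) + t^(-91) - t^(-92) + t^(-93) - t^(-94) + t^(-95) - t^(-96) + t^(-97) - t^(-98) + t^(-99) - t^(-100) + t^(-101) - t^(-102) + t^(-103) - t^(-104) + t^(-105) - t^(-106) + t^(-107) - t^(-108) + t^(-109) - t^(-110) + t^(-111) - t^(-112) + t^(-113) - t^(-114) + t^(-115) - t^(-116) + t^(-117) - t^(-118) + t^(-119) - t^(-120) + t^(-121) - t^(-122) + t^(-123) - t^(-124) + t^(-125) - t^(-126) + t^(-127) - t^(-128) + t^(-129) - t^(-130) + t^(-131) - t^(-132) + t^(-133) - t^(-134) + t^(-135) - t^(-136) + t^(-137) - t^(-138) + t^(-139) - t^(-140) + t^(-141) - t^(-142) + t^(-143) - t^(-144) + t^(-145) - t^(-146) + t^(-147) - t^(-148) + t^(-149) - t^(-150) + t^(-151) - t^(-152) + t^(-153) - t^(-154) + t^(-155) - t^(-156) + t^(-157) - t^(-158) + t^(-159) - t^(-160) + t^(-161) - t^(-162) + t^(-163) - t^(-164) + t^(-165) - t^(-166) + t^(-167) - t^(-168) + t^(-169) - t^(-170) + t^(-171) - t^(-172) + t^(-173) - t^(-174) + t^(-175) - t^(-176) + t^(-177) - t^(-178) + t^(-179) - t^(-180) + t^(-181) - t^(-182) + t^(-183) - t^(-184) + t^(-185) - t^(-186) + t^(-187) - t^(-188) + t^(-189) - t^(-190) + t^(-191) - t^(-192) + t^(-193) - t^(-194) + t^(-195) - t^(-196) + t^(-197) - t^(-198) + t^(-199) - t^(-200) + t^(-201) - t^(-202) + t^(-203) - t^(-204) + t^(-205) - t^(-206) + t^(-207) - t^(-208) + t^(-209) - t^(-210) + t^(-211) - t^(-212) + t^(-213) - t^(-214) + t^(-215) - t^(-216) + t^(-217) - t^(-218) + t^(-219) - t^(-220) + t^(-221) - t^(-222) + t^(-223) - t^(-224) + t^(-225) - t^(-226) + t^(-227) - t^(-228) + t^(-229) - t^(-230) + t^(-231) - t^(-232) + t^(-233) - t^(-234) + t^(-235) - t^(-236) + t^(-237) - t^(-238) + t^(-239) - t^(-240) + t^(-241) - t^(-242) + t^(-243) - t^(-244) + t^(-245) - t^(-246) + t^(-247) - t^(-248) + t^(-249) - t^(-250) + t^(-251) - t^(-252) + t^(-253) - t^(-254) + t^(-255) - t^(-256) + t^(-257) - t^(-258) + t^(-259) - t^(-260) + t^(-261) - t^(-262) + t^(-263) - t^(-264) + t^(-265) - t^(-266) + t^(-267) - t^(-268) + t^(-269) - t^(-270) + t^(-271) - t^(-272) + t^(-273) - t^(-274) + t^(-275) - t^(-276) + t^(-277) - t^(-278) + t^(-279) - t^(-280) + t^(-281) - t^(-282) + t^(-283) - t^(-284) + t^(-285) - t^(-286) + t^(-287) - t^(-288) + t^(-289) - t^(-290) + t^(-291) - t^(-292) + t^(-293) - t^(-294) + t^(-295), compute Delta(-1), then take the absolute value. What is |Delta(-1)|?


Step 1: The polynomial has 591 terms with alternating signs, exponents from 295 down to -295.
Step 2: Substitute t = -1. The i-th term has coefficient (-1)^i and exponent (m-i),
  so its value is (-1)^i * (-1)^(m-i) = (-1)^m = -1 for every i.
Step 3: All 591 terms equal -1, so Delta(-1) = 591 * (-1) = -591
Step 4: |Delta(-1)| = 591

591


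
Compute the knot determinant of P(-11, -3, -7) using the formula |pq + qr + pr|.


Step 1: Compute pq + qr + pr.
pq = (-11)*(-3) = 33
qr = (-3)*(-7) = 21
pr = (-11)*(-7) = 77
pq + qr + pr = 33 + 21 + 77 = 131
Step 2: Take absolute value.
det(P(-11,-3,-7)) = |131| = 131

131


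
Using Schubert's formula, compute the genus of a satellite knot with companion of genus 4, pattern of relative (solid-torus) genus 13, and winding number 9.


Schubert: g(satellite) = g_rel(pattern) + |winding| * g(companion),
where g_rel(pattern) is the genus of the pattern relative to the solid torus.
= 13 + 9 * 4
= 13 + 36 = 49

49


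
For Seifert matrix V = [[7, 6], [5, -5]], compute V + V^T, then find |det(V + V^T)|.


Step 1: Form V + V^T where V = [[7, 6], [5, -5]]
  V^T = [[7, 5], [6, -5]]
  V + V^T = [[14, 11], [11, -10]]
Step 2: det(V + V^T) = 14*(-10) - 11*11
  = -140 - 121 = -261
Step 3: Knot determinant = |det(V + V^T)| = |-261| = 261

261


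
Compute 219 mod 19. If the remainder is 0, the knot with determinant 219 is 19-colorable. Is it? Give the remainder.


Step 1: A knot is p-colorable if and only if p divides its determinant.
Step 2: Compute 219 mod 19.
219 = 11 * 19 + 10
Step 3: 219 mod 19 = 10
Step 4: The knot is 19-colorable: no

10


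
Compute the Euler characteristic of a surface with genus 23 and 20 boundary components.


chi = 2 - 2g - b
= 2 - 2*23 - 20
= 2 - 46 - 20 = -64

-64


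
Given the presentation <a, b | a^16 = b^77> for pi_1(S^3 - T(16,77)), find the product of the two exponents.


The relation is a^16 = b^77.
Product of exponents = 16 * 77
= 1232

1232


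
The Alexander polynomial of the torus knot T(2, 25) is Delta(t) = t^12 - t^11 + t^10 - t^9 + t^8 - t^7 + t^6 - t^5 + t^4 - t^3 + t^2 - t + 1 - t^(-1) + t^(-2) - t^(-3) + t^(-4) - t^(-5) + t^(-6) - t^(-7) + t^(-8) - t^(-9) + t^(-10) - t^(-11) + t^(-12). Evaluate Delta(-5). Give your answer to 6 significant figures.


Substituting t = -5 into Delta(t) = t^12 - t^11 + t^10 - t^9 + t^8 - t^7 + t^6 - t^5 + t^4 - t^3 + t^2 - t + 1 - t^(-1) + t^(-2) - t^(-3) + t^(-4) - t^(-5) + t^(-6) - t^(-7) + t^(-8) - t^(-9) + t^(-10) - t^(-11) + t^(-12):
Term values: (244140625) + (48828125) + (9765625) + (1953125) + (390625) + (78125) + (15625) + (3125) + (625) + (125) + (25) + (5) + (1) + (0.2) + (0.04) + (0.008) + (0.0016) + (0.00032) + (6.4e-05) + (1.28e-05) + (2.56e-06) + (5.12e-07) + (1.024e-07) + (2.048e-08) + (4.096e-09)
Sum = 305175781.3
Rounded to 6 significant figures: 3.05176e+08

3.05176e+08


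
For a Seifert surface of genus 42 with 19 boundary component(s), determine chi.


chi = 2 - 2g - b
= 2 - 2*42 - 19
= 2 - 84 - 19 = -101

-101


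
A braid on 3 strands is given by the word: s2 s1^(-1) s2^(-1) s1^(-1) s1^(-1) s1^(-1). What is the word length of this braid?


The word length counts the number of generators (including inverses).
Listing each generator: s2, s1^(-1), s2^(-1), s1^(-1), s1^(-1), s1^(-1)
There are 6 generators in this braid word.

6


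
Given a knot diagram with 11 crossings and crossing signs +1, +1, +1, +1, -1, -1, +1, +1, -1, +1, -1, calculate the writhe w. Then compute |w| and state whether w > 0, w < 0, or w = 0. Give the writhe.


Step 1: Count positive crossings (+1).
Positive crossings: 7
Step 2: Count negative crossings (-1).
Negative crossings: 4
Step 3: Writhe = (positive) - (negative)
w = 7 - 4 = 3
Step 4: |w| = 3, and w is positive

3


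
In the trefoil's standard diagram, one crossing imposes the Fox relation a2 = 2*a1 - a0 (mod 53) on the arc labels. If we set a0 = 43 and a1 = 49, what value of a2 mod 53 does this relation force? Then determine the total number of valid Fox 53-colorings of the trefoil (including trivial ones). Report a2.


Step 1: Apply the given crossing relation 2*a1 - a0 - a2 = 0 (mod 53).
  a2 = 2*a1 - a0 mod 53
  a2 = 2*49 - 43 mod 53
  a2 = 98 - 43 mod 53
  a2 = 55 mod 53 = 2
Step 2: The trefoil has determinant 3.
  Number of Fox p-colorings (p prime) is p^2 if p = 3, else p.
  Since 53 does not divide 3, only trivial (constant) colorings exist.
  (So the trial a0 = 43, a1 = 49 with a0 != a1 does NOT extend to a valid coloring of the whole trefoil: the other two crossing relations require 3*(a1 - a0) = 0 (mod 53), which fails.)
  Total colorings = 53
Step 3: a2 = 2, total Fox 53-colorings = 53

2


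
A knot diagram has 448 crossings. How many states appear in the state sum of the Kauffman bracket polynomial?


Each crossing contributes 2 choices (A-smoothing or B-smoothing).
Total states = 2^448 = 726838724295606890549323807888004534353641360687318060281490199180639288113397923326191050713763565560762521606266177933534601628614656

726838724295606890549323807888004534353641360687318060281490199180639288113397923326191050713763565560762521606266177933534601628614656


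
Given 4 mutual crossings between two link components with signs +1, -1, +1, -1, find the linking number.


Step 1: Count positive crossings: 2
Step 2: Count negative crossings: 2
Step 3: Sum of signs = 2 - 2 = 0
Step 4: Linking number = sum/2 = 0/2 = 0

0


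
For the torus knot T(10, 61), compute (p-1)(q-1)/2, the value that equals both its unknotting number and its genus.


For a torus knot T(p,q), both the unknotting number and genus equal (p-1)(q-1)/2.
= (10-1)(61-1)/2
= 9*60/2
= 540/2 = 270

270


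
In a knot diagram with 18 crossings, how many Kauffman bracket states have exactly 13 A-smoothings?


We choose which 13 of 18 crossings get A-smoothings.
C(18, 13) = 18! / (13! * 5!)
= 8568

8568


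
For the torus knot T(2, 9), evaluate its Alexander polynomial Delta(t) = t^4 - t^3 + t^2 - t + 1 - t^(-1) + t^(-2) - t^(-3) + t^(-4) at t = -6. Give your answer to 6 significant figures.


Substituting t = -6 into Delta(t) = t^4 - t^3 + t^2 - t + 1 - t^(-1) + t^(-2) - t^(-3) + t^(-4):
Term values: (1296) + (216) + (36) + (6) + (1) + (0.166667) + (0.0277778) + (0.00462963) + (0.000771605)
Sum = 1555.199846
Rounded to 6 significant figures: 1555.2

1555.2


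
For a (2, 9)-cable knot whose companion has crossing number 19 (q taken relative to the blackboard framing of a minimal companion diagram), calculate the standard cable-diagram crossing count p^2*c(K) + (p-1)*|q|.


Step 1: Each of the c(K) crossings of the companion diagram becomes p*p = p^2 crossings among the p parallel strands, and each of the |q| twists s_1 s_2 ... s_(p-1) adds (p-1) crossings.
  Crossings = p^2 * c(K) + (p-1)*|q|
Step 2: = 2^2 * 19 + (2-1)*9
Step 3: = 4*19 + 1*9
Step 4: = 76 + 9 = 85

85


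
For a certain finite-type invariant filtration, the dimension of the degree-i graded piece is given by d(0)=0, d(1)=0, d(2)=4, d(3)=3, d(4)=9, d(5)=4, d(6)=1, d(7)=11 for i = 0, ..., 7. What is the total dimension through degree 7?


Total dimension = d(0) + d(1) + ... + d(7)
= 0 + 0 + 4 + 3 + 9 + 4 + 1 + 11
= 32

32


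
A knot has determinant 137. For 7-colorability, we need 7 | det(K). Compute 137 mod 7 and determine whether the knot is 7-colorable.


Step 1: A knot is p-colorable if and only if p divides its determinant.
Step 2: Compute 137 mod 7.
137 = 19 * 7 + 4
Step 3: 137 mod 7 = 4
Step 4: The knot is 7-colorable: no

4


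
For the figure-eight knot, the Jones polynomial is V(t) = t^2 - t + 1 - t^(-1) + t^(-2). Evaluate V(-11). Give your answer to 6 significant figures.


Substituting t = -11 into V(t) = t^2 - t + 1 - t^(-1) + t^(-2):
  (+)t^(2) = 121
  (-)t^(1) = 11
  (+)t^(0) = 1
  (-)t^(-1) = 0.0909091
  (+)t^(-2) = 0.00826446
Sum = (121) + (11) + (1) + (0.0909091) + (0.00826446)
= 133.0991736
Rounded to 6 significant figures: 133.099

133.099


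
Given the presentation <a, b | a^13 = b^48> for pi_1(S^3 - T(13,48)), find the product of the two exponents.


The relation is a^13 = b^48.
Product of exponents = 13 * 48
= 624

624


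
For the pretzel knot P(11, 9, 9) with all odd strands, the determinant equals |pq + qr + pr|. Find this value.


Step 1: Compute pq + qr + pr.
pq = 11*9 = 99
qr = 9*9 = 81
pr = 11*9 = 99
pq + qr + pr = 99 + 81 + 99 = 279
Step 2: Take absolute value.
det(P(11,9,9)) = |279| = 279

279


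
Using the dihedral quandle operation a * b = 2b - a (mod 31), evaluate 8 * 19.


8 * 19 = 2*19 - 8 mod 31
= 38 - 8 mod 31
= 30 mod 31 = 30

30


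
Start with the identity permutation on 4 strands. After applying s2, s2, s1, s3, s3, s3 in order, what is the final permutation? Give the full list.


Starting with identity [1, 2, 3, 4].
Apply generators in sequence:
  After s2: [1, 3, 2, 4]
  After s2: [1, 2, 3, 4]
  After s1: [2, 1, 3, 4]
  After s3: [2, 1, 4, 3]
  After s3: [2, 1, 3, 4]
  After s3: [2, 1, 4, 3]
Final permutation: [2, 1, 4, 3]

[2, 1, 4, 3]


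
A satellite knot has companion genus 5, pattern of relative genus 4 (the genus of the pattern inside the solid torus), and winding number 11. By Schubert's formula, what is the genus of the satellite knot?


Schubert: g(satellite) = g_rel(pattern) + |winding| * g(companion),
where g_rel(pattern) is the genus of the pattern relative to the solid torus.
= 4 + 11 * 5
= 4 + 55 = 59

59
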